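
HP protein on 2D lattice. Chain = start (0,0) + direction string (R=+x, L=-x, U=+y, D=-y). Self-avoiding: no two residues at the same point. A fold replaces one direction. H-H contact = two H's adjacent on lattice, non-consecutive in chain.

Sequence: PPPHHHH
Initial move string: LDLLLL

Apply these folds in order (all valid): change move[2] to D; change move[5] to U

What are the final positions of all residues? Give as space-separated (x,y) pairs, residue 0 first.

Answer: (0,0) (-1,0) (-1,-1) (-1,-2) (-2,-2) (-3,-2) (-3,-1)

Derivation:
Initial moves: LDLLLL
Fold: move[2]->D => LDDLLL (positions: [(0, 0), (-1, 0), (-1, -1), (-1, -2), (-2, -2), (-3, -2), (-4, -2)])
Fold: move[5]->U => LDDLLU (positions: [(0, 0), (-1, 0), (-1, -1), (-1, -2), (-2, -2), (-3, -2), (-3, -1)])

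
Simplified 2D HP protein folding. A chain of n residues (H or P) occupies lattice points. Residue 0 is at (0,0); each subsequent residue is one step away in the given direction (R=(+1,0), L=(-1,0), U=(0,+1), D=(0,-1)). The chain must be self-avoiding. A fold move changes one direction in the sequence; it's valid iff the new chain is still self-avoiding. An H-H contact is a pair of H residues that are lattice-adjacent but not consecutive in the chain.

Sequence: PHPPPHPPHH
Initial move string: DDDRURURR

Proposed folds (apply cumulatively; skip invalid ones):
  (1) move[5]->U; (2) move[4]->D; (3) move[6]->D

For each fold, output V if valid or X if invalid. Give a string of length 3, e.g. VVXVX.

Initial: DDDRURURR -> [(0, 0), (0, -1), (0, -2), (0, -3), (1, -3), (1, -2), (2, -2), (2, -1), (3, -1), (4, -1)]
Fold 1: move[5]->U => DDDRUUURR VALID
Fold 2: move[4]->D => DDDRDUURR INVALID (collision), skipped
Fold 3: move[6]->D => DDDRUUDRR INVALID (collision), skipped

Answer: VXX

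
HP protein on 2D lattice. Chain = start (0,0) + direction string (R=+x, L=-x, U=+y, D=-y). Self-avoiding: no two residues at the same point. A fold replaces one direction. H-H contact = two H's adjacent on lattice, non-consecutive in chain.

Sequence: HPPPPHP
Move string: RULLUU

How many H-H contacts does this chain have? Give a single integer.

Answer: 0

Derivation:
Positions: [(0, 0), (1, 0), (1, 1), (0, 1), (-1, 1), (-1, 2), (-1, 3)]
No H-H contacts found.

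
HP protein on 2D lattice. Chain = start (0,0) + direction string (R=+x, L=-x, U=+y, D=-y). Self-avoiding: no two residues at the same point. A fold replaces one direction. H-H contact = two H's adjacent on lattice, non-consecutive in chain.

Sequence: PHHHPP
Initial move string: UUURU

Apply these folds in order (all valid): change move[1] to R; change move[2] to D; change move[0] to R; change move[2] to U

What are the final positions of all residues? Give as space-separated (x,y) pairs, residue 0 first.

Initial moves: UUURU
Fold: move[1]->R => URURU (positions: [(0, 0), (0, 1), (1, 1), (1, 2), (2, 2), (2, 3)])
Fold: move[2]->D => URDRU (positions: [(0, 0), (0, 1), (1, 1), (1, 0), (2, 0), (2, 1)])
Fold: move[0]->R => RRDRU (positions: [(0, 0), (1, 0), (2, 0), (2, -1), (3, -1), (3, 0)])
Fold: move[2]->U => RRURU (positions: [(0, 0), (1, 0), (2, 0), (2, 1), (3, 1), (3, 2)])

Answer: (0,0) (1,0) (2,0) (2,1) (3,1) (3,2)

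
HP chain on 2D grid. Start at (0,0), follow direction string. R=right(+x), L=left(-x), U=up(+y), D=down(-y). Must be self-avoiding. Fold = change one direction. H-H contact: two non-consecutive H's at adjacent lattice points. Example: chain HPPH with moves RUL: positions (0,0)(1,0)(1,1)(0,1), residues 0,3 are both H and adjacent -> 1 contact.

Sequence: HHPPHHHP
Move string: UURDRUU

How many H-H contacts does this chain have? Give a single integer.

Answer: 1

Derivation:
Positions: [(0, 0), (0, 1), (0, 2), (1, 2), (1, 1), (2, 1), (2, 2), (2, 3)]
H-H contact: residue 1 @(0,1) - residue 4 @(1, 1)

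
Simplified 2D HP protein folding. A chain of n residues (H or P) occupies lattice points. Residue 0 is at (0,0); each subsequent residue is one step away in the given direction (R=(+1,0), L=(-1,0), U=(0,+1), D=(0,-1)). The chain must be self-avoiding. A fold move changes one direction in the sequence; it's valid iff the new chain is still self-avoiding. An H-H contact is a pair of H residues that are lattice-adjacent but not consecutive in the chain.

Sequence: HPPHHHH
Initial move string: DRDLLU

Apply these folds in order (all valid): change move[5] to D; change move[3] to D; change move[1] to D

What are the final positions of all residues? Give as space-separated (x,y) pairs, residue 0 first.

Initial moves: DRDLLU
Fold: move[5]->D => DRDLLD (positions: [(0, 0), (0, -1), (1, -1), (1, -2), (0, -2), (-1, -2), (-1, -3)])
Fold: move[3]->D => DRDDLD (positions: [(0, 0), (0, -1), (1, -1), (1, -2), (1, -3), (0, -3), (0, -4)])
Fold: move[1]->D => DDDDLD (positions: [(0, 0), (0, -1), (0, -2), (0, -3), (0, -4), (-1, -4), (-1, -5)])

Answer: (0,0) (0,-1) (0,-2) (0,-3) (0,-4) (-1,-4) (-1,-5)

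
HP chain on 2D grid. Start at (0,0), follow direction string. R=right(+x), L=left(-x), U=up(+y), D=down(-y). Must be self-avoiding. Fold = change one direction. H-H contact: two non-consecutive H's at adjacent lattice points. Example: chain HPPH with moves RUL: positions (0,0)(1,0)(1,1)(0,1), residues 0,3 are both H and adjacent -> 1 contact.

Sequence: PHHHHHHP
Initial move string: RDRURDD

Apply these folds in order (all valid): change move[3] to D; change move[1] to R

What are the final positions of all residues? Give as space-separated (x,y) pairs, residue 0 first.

Answer: (0,0) (1,0) (2,0) (3,0) (3,-1) (4,-1) (4,-2) (4,-3)

Derivation:
Initial moves: RDRURDD
Fold: move[3]->D => RDRDRDD (positions: [(0, 0), (1, 0), (1, -1), (2, -1), (2, -2), (3, -2), (3, -3), (3, -4)])
Fold: move[1]->R => RRRDRDD (positions: [(0, 0), (1, 0), (2, 0), (3, 0), (3, -1), (4, -1), (4, -2), (4, -3)])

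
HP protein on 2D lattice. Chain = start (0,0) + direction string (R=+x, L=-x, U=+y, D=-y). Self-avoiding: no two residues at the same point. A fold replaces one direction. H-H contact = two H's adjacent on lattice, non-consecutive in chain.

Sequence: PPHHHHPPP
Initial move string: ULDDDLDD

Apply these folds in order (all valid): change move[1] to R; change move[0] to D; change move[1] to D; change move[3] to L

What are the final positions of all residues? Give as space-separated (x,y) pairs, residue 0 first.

Initial moves: ULDDDLDD
Fold: move[1]->R => URDDDLDD (positions: [(0, 0), (0, 1), (1, 1), (1, 0), (1, -1), (1, -2), (0, -2), (0, -3), (0, -4)])
Fold: move[0]->D => DRDDDLDD (positions: [(0, 0), (0, -1), (1, -1), (1, -2), (1, -3), (1, -4), (0, -4), (0, -5), (0, -6)])
Fold: move[1]->D => DDDDDLDD (positions: [(0, 0), (0, -1), (0, -2), (0, -3), (0, -4), (0, -5), (-1, -5), (-1, -6), (-1, -7)])
Fold: move[3]->L => DDDLDLDD (positions: [(0, 0), (0, -1), (0, -2), (0, -3), (-1, -3), (-1, -4), (-2, -4), (-2, -5), (-2, -6)])

Answer: (0,0) (0,-1) (0,-2) (0,-3) (-1,-3) (-1,-4) (-2,-4) (-2,-5) (-2,-6)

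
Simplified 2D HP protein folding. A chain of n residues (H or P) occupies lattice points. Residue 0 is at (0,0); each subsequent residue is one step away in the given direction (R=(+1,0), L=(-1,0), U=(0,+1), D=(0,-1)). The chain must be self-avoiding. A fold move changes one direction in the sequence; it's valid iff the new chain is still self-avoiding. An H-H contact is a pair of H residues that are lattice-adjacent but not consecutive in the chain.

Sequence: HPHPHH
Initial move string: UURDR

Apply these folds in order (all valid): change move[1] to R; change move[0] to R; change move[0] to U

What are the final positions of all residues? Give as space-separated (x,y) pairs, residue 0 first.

Initial moves: UURDR
Fold: move[1]->R => URRDR (positions: [(0, 0), (0, 1), (1, 1), (2, 1), (2, 0), (3, 0)])
Fold: move[0]->R => RRRDR (positions: [(0, 0), (1, 0), (2, 0), (3, 0), (3, -1), (4, -1)])
Fold: move[0]->U => URRDR (positions: [(0, 0), (0, 1), (1, 1), (2, 1), (2, 0), (3, 0)])

Answer: (0,0) (0,1) (1,1) (2,1) (2,0) (3,0)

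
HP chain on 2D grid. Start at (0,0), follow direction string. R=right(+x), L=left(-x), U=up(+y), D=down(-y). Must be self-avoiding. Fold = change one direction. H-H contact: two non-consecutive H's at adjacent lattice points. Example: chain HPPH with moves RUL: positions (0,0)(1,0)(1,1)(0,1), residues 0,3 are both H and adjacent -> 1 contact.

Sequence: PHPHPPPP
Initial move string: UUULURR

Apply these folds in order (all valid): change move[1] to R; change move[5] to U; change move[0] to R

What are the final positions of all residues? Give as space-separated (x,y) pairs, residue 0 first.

Answer: (0,0) (1,0) (2,0) (2,1) (1,1) (1,2) (1,3) (2,3)

Derivation:
Initial moves: UUULURR
Fold: move[1]->R => URULURR (positions: [(0, 0), (0, 1), (1, 1), (1, 2), (0, 2), (0, 3), (1, 3), (2, 3)])
Fold: move[5]->U => URULUUR (positions: [(0, 0), (0, 1), (1, 1), (1, 2), (0, 2), (0, 3), (0, 4), (1, 4)])
Fold: move[0]->R => RRULUUR (positions: [(0, 0), (1, 0), (2, 0), (2, 1), (1, 1), (1, 2), (1, 3), (2, 3)])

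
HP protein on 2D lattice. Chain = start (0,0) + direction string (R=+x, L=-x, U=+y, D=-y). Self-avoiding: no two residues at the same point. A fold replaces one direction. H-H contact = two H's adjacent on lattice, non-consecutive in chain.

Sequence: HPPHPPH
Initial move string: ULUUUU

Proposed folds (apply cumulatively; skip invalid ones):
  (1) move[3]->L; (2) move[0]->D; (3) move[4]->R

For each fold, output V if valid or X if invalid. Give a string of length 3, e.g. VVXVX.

Answer: VVX

Derivation:
Initial: ULUUUU -> [(0, 0), (0, 1), (-1, 1), (-1, 2), (-1, 3), (-1, 4), (-1, 5)]
Fold 1: move[3]->L => ULULUU VALID
Fold 2: move[0]->D => DLULUU VALID
Fold 3: move[4]->R => DLULRU INVALID (collision), skipped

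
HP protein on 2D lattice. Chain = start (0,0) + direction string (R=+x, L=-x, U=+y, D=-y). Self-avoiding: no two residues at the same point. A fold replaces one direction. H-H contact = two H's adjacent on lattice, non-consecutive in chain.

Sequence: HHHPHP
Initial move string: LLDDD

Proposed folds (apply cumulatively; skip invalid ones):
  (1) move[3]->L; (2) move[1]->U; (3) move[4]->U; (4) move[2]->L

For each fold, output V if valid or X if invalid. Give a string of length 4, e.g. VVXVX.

Answer: VXVV

Derivation:
Initial: LLDDD -> [(0, 0), (-1, 0), (-2, 0), (-2, -1), (-2, -2), (-2, -3)]
Fold 1: move[3]->L => LLDLD VALID
Fold 2: move[1]->U => LUDLD INVALID (collision), skipped
Fold 3: move[4]->U => LLDLU VALID
Fold 4: move[2]->L => LLLLU VALID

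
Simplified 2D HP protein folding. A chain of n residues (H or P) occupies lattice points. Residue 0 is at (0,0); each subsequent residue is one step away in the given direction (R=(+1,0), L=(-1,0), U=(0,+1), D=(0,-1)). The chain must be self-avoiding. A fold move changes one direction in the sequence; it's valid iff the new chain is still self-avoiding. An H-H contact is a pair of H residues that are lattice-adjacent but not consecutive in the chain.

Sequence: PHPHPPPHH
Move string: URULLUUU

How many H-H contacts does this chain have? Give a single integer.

Positions: [(0, 0), (0, 1), (1, 1), (1, 2), (0, 2), (-1, 2), (-1, 3), (-1, 4), (-1, 5)]
No H-H contacts found.

Answer: 0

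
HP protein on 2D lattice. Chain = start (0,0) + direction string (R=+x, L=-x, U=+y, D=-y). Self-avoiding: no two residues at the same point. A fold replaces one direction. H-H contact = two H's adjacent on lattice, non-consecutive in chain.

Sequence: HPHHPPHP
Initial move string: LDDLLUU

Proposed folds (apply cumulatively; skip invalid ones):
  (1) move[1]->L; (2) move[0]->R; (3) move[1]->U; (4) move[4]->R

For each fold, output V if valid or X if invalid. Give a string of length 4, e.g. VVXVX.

Answer: VXXX

Derivation:
Initial: LDDLLUU -> [(0, 0), (-1, 0), (-1, -1), (-1, -2), (-2, -2), (-3, -2), (-3, -1), (-3, 0)]
Fold 1: move[1]->L => LLDLLUU VALID
Fold 2: move[0]->R => RLDLLUU INVALID (collision), skipped
Fold 3: move[1]->U => LUDLLUU INVALID (collision), skipped
Fold 4: move[4]->R => LLDLRUU INVALID (collision), skipped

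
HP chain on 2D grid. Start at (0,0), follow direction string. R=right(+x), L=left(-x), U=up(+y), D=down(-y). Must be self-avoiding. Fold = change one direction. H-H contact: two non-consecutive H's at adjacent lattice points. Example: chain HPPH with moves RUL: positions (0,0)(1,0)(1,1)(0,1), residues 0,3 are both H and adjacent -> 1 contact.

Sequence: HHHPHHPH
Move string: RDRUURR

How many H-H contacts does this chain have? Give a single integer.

Positions: [(0, 0), (1, 0), (1, -1), (2, -1), (2, 0), (2, 1), (3, 1), (4, 1)]
H-H contact: residue 1 @(1,0) - residue 4 @(2, 0)

Answer: 1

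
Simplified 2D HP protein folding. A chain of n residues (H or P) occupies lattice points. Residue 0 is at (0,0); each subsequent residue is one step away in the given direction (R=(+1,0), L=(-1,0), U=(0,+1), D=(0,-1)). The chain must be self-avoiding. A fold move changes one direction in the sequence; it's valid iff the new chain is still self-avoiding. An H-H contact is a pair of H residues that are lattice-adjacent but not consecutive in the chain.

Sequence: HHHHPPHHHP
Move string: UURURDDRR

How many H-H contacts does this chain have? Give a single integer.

Answer: 1

Derivation:
Positions: [(0, 0), (0, 1), (0, 2), (1, 2), (1, 3), (2, 3), (2, 2), (2, 1), (3, 1), (4, 1)]
H-H contact: residue 3 @(1,2) - residue 6 @(2, 2)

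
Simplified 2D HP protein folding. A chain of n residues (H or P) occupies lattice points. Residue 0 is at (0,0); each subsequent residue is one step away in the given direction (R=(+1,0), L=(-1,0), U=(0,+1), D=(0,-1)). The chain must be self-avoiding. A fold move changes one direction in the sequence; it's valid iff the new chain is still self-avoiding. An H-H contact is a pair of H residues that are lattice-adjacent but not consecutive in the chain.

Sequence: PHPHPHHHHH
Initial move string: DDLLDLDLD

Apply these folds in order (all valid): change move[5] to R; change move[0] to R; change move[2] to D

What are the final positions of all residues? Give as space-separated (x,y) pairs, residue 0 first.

Answer: (0,0) (1,0) (1,-1) (1,-2) (0,-2) (0,-3) (1,-3) (1,-4) (0,-4) (0,-5)

Derivation:
Initial moves: DDLLDLDLD
Fold: move[5]->R => DDLLDRDLD (positions: [(0, 0), (0, -1), (0, -2), (-1, -2), (-2, -2), (-2, -3), (-1, -3), (-1, -4), (-2, -4), (-2, -5)])
Fold: move[0]->R => RDLLDRDLD (positions: [(0, 0), (1, 0), (1, -1), (0, -1), (-1, -1), (-1, -2), (0, -2), (0, -3), (-1, -3), (-1, -4)])
Fold: move[2]->D => RDDLDRDLD (positions: [(0, 0), (1, 0), (1, -1), (1, -2), (0, -2), (0, -3), (1, -3), (1, -4), (0, -4), (0, -5)])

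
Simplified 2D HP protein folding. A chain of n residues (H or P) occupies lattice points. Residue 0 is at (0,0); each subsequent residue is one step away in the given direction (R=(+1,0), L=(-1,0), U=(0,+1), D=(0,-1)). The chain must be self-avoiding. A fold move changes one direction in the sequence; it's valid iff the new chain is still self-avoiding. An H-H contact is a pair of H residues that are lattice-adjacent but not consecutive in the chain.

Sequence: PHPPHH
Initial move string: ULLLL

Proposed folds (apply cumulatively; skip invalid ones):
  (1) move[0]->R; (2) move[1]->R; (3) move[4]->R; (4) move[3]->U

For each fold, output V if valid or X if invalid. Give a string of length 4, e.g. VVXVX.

Answer: XXXV

Derivation:
Initial: ULLLL -> [(0, 0), (0, 1), (-1, 1), (-2, 1), (-3, 1), (-4, 1)]
Fold 1: move[0]->R => RLLLL INVALID (collision), skipped
Fold 2: move[1]->R => URLLL INVALID (collision), skipped
Fold 3: move[4]->R => ULLLR INVALID (collision), skipped
Fold 4: move[3]->U => ULLUL VALID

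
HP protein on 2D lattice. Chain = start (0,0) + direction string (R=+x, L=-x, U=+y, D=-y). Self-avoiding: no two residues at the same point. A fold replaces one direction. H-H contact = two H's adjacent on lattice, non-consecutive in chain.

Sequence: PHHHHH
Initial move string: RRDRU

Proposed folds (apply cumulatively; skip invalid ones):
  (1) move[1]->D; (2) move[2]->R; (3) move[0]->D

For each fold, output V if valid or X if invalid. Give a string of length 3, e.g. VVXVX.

Initial: RRDRU -> [(0, 0), (1, 0), (2, 0), (2, -1), (3, -1), (3, 0)]
Fold 1: move[1]->D => RDDRU VALID
Fold 2: move[2]->R => RDRRU VALID
Fold 3: move[0]->D => DDRRU VALID

Answer: VVV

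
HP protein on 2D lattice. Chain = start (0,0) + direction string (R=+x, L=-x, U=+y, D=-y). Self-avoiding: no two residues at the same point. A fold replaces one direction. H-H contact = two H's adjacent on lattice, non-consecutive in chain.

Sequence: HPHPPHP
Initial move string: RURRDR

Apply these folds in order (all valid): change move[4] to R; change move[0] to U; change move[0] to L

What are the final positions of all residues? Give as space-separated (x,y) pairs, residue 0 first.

Initial moves: RURRDR
Fold: move[4]->R => RURRRR (positions: [(0, 0), (1, 0), (1, 1), (2, 1), (3, 1), (4, 1), (5, 1)])
Fold: move[0]->U => UURRRR (positions: [(0, 0), (0, 1), (0, 2), (1, 2), (2, 2), (3, 2), (4, 2)])
Fold: move[0]->L => LURRRR (positions: [(0, 0), (-1, 0), (-1, 1), (0, 1), (1, 1), (2, 1), (3, 1)])

Answer: (0,0) (-1,0) (-1,1) (0,1) (1,1) (2,1) (3,1)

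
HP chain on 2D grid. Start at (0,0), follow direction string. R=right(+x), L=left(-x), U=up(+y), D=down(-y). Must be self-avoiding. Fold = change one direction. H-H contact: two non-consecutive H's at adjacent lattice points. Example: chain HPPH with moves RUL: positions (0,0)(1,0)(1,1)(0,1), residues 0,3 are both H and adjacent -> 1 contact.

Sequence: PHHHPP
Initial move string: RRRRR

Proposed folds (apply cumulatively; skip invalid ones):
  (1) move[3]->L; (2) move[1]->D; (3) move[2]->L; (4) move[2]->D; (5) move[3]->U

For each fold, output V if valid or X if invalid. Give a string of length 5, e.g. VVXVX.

Answer: XVXVX

Derivation:
Initial: RRRRR -> [(0, 0), (1, 0), (2, 0), (3, 0), (4, 0), (5, 0)]
Fold 1: move[3]->L => RRRLR INVALID (collision), skipped
Fold 2: move[1]->D => RDRRR VALID
Fold 3: move[2]->L => RDLRR INVALID (collision), skipped
Fold 4: move[2]->D => RDDRR VALID
Fold 5: move[3]->U => RDDUR INVALID (collision), skipped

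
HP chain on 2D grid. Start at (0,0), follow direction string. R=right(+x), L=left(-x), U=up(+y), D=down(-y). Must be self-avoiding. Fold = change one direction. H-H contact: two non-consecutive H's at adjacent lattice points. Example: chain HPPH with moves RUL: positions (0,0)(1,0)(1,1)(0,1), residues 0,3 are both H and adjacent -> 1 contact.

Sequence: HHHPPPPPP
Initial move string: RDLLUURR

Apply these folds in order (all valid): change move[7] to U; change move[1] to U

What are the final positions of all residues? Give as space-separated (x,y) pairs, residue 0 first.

Answer: (0,0) (1,0) (1,1) (0,1) (-1,1) (-1,2) (-1,3) (0,3) (0,4)

Derivation:
Initial moves: RDLLUURR
Fold: move[7]->U => RDLLUURU (positions: [(0, 0), (1, 0), (1, -1), (0, -1), (-1, -1), (-1, 0), (-1, 1), (0, 1), (0, 2)])
Fold: move[1]->U => RULLUURU (positions: [(0, 0), (1, 0), (1, 1), (0, 1), (-1, 1), (-1, 2), (-1, 3), (0, 3), (0, 4)])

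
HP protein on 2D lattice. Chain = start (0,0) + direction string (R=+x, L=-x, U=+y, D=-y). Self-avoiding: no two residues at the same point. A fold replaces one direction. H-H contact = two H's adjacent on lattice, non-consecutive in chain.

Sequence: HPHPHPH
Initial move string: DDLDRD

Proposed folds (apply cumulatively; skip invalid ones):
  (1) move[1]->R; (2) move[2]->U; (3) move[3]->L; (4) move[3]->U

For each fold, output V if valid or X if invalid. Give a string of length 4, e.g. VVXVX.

Answer: XXXX

Derivation:
Initial: DDLDRD -> [(0, 0), (0, -1), (0, -2), (-1, -2), (-1, -3), (0, -3), (0, -4)]
Fold 1: move[1]->R => DRLDRD INVALID (collision), skipped
Fold 2: move[2]->U => DDUDRD INVALID (collision), skipped
Fold 3: move[3]->L => DDLLRD INVALID (collision), skipped
Fold 4: move[3]->U => DDLURD INVALID (collision), skipped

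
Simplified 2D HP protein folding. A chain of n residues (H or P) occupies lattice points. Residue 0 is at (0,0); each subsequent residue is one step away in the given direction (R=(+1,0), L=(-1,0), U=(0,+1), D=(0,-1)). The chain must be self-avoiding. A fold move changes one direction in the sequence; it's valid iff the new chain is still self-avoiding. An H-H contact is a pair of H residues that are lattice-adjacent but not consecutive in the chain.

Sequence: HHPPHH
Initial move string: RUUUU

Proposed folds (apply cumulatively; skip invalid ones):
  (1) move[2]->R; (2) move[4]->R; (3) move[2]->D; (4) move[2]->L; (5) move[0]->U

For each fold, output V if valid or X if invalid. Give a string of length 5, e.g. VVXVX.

Initial: RUUUU -> [(0, 0), (1, 0), (1, 1), (1, 2), (1, 3), (1, 4)]
Fold 1: move[2]->R => RURUU VALID
Fold 2: move[4]->R => RURUR VALID
Fold 3: move[2]->D => RUDUR INVALID (collision), skipped
Fold 4: move[2]->L => RULUR VALID
Fold 5: move[0]->U => UULUR VALID

Answer: VVXVV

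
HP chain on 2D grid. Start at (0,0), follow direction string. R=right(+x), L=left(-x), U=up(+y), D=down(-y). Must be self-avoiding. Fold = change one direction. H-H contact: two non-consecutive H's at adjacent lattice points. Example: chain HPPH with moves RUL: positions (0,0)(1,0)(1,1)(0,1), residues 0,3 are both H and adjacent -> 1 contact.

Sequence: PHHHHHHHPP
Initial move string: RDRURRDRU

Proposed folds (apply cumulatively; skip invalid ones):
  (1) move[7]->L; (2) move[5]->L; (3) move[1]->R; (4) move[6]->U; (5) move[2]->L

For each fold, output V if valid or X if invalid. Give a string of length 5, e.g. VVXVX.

Answer: XXVVX

Derivation:
Initial: RDRURRDRU -> [(0, 0), (1, 0), (1, -1), (2, -1), (2, 0), (3, 0), (4, 0), (4, -1), (5, -1), (5, 0)]
Fold 1: move[7]->L => RDRURRDLU INVALID (collision), skipped
Fold 2: move[5]->L => RDRURLDRU INVALID (collision), skipped
Fold 3: move[1]->R => RRRURRDRU VALID
Fold 4: move[6]->U => RRRURRURU VALID
Fold 5: move[2]->L => RRLURRURU INVALID (collision), skipped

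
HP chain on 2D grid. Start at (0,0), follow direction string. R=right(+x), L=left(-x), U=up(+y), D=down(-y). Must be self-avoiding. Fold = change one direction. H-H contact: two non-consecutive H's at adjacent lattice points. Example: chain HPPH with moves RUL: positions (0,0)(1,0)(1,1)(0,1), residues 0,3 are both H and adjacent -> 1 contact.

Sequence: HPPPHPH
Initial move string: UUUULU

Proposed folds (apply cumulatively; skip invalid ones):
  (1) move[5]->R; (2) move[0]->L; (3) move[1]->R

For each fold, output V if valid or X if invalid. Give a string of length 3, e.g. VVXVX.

Initial: UUUULU -> [(0, 0), (0, 1), (0, 2), (0, 3), (0, 4), (-1, 4), (-1, 5)]
Fold 1: move[5]->R => UUUULR INVALID (collision), skipped
Fold 2: move[0]->L => LUUULU VALID
Fold 3: move[1]->R => LRUULU INVALID (collision), skipped

Answer: XVX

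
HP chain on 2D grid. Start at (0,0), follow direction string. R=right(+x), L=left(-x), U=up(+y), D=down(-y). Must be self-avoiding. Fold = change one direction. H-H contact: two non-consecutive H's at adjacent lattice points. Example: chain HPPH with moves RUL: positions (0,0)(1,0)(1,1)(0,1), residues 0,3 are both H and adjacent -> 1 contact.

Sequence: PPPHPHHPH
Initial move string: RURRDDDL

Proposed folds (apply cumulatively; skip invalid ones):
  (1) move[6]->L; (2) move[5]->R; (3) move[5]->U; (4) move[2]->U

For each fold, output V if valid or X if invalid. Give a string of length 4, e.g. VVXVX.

Answer: VXXX

Derivation:
Initial: RURRDDDL -> [(0, 0), (1, 0), (1, 1), (2, 1), (3, 1), (3, 0), (3, -1), (3, -2), (2, -2)]
Fold 1: move[6]->L => RURRDDLL VALID
Fold 2: move[5]->R => RURRDRLL INVALID (collision), skipped
Fold 3: move[5]->U => RURRDULL INVALID (collision), skipped
Fold 4: move[2]->U => RUURDDLL INVALID (collision), skipped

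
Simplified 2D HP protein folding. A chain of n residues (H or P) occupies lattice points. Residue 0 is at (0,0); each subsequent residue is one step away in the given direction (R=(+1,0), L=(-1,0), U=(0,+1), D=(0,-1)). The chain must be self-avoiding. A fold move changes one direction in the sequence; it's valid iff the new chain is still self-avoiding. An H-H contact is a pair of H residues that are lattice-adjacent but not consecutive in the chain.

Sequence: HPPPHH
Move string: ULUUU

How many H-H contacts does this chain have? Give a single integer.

Positions: [(0, 0), (0, 1), (-1, 1), (-1, 2), (-1, 3), (-1, 4)]
No H-H contacts found.

Answer: 0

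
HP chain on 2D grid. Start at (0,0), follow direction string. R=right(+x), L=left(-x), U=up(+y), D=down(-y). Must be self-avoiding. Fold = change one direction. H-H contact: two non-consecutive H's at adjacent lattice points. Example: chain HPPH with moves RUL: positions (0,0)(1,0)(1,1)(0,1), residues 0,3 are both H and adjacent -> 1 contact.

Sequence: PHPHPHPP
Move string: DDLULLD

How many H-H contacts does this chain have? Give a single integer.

Answer: 0

Derivation:
Positions: [(0, 0), (0, -1), (0, -2), (-1, -2), (-1, -1), (-2, -1), (-3, -1), (-3, -2)]
No H-H contacts found.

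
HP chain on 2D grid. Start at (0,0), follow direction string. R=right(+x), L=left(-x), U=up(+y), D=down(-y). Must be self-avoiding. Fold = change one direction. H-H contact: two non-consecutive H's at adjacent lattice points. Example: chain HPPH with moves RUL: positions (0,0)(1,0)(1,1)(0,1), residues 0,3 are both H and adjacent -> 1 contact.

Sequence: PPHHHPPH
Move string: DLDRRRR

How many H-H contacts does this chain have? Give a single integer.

Answer: 0

Derivation:
Positions: [(0, 0), (0, -1), (-1, -1), (-1, -2), (0, -2), (1, -2), (2, -2), (3, -2)]
No H-H contacts found.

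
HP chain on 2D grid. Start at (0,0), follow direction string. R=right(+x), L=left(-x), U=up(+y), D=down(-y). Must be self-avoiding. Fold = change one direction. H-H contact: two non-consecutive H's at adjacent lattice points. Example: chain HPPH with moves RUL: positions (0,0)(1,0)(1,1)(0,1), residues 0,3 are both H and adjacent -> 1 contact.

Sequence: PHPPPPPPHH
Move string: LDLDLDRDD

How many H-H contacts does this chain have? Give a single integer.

Answer: 0

Derivation:
Positions: [(0, 0), (-1, 0), (-1, -1), (-2, -1), (-2, -2), (-3, -2), (-3, -3), (-2, -3), (-2, -4), (-2, -5)]
No H-H contacts found.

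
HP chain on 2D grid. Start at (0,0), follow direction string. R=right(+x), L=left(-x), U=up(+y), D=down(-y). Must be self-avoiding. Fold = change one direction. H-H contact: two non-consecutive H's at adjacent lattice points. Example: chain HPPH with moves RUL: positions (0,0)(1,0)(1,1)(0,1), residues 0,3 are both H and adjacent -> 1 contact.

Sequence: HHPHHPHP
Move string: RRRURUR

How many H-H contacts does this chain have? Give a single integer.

Positions: [(0, 0), (1, 0), (2, 0), (3, 0), (3, 1), (4, 1), (4, 2), (5, 2)]
No H-H contacts found.

Answer: 0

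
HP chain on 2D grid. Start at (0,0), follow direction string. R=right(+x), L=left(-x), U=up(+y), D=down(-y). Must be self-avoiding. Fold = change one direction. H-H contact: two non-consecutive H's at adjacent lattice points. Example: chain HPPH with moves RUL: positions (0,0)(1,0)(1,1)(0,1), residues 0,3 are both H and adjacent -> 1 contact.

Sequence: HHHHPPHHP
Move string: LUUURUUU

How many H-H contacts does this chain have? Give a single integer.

Positions: [(0, 0), (-1, 0), (-1, 1), (-1, 2), (-1, 3), (0, 3), (0, 4), (0, 5), (0, 6)]
No H-H contacts found.

Answer: 0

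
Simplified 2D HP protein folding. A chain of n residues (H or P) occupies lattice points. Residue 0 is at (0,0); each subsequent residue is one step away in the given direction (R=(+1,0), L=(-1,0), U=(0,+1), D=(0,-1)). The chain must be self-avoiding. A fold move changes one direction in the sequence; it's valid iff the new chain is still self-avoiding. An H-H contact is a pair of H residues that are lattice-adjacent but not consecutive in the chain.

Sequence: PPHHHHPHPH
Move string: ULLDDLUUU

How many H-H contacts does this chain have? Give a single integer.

Answer: 1

Derivation:
Positions: [(0, 0), (0, 1), (-1, 1), (-2, 1), (-2, 0), (-2, -1), (-3, -1), (-3, 0), (-3, 1), (-3, 2)]
H-H contact: residue 4 @(-2,0) - residue 7 @(-3, 0)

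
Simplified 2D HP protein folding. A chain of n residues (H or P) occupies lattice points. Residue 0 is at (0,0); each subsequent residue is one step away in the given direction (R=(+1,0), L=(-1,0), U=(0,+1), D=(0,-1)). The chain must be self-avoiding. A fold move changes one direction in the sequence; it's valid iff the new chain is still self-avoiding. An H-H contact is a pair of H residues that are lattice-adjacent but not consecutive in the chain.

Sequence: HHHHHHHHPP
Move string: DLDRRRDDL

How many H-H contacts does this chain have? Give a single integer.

Answer: 1

Derivation:
Positions: [(0, 0), (0, -1), (-1, -1), (-1, -2), (0, -2), (1, -2), (2, -2), (2, -3), (2, -4), (1, -4)]
H-H contact: residue 1 @(0,-1) - residue 4 @(0, -2)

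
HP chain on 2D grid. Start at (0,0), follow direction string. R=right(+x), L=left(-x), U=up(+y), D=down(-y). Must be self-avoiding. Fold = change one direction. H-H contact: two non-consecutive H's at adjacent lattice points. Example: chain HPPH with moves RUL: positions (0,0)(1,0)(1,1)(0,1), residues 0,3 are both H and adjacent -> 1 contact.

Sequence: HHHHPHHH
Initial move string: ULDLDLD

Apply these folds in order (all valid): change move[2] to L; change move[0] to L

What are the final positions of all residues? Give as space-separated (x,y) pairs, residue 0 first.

Answer: (0,0) (-1,0) (-2,0) (-3,0) (-4,0) (-4,-1) (-5,-1) (-5,-2)

Derivation:
Initial moves: ULDLDLD
Fold: move[2]->L => ULLLDLD (positions: [(0, 0), (0, 1), (-1, 1), (-2, 1), (-3, 1), (-3, 0), (-4, 0), (-4, -1)])
Fold: move[0]->L => LLLLDLD (positions: [(0, 0), (-1, 0), (-2, 0), (-3, 0), (-4, 0), (-4, -1), (-5, -1), (-5, -2)])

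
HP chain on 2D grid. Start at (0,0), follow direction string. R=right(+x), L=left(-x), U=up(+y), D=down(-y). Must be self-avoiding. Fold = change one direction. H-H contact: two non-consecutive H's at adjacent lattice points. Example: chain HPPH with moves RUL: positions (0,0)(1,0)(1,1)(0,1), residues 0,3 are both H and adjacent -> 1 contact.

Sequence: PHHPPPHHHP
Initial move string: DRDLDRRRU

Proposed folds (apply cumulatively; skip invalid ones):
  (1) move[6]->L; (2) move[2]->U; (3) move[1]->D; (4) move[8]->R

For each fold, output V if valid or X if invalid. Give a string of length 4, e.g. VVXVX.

Answer: XXVV

Derivation:
Initial: DRDLDRRRU -> [(0, 0), (0, -1), (1, -1), (1, -2), (0, -2), (0, -3), (1, -3), (2, -3), (3, -3), (3, -2)]
Fold 1: move[6]->L => DRDLDRLRU INVALID (collision), skipped
Fold 2: move[2]->U => DRULDRRRU INVALID (collision), skipped
Fold 3: move[1]->D => DDDLDRRRU VALID
Fold 4: move[8]->R => DDDLDRRRR VALID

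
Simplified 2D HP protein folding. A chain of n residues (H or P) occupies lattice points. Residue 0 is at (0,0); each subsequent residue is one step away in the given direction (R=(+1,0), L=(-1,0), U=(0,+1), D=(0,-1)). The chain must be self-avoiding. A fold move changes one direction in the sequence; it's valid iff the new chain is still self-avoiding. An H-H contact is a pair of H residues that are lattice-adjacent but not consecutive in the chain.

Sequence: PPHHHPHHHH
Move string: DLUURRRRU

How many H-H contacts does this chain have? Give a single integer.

Positions: [(0, 0), (0, -1), (-1, -1), (-1, 0), (-1, 1), (0, 1), (1, 1), (2, 1), (3, 1), (3, 2)]
No H-H contacts found.

Answer: 0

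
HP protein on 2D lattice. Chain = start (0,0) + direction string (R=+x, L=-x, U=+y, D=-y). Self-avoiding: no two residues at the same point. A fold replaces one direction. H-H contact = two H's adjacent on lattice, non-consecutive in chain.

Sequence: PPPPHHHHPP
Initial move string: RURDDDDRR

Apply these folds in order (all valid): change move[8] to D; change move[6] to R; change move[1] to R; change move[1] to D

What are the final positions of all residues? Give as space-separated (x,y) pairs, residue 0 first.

Initial moves: RURDDDDRR
Fold: move[8]->D => RURDDDDRD (positions: [(0, 0), (1, 0), (1, 1), (2, 1), (2, 0), (2, -1), (2, -2), (2, -3), (3, -3), (3, -4)])
Fold: move[6]->R => RURDDDRRD (positions: [(0, 0), (1, 0), (1, 1), (2, 1), (2, 0), (2, -1), (2, -2), (3, -2), (4, -2), (4, -3)])
Fold: move[1]->R => RRRDDDRRD (positions: [(0, 0), (1, 0), (2, 0), (3, 0), (3, -1), (3, -2), (3, -3), (4, -3), (5, -3), (5, -4)])
Fold: move[1]->D => RDRDDDRRD (positions: [(0, 0), (1, 0), (1, -1), (2, -1), (2, -2), (2, -3), (2, -4), (3, -4), (4, -4), (4, -5)])

Answer: (0,0) (1,0) (1,-1) (2,-1) (2,-2) (2,-3) (2,-4) (3,-4) (4,-4) (4,-5)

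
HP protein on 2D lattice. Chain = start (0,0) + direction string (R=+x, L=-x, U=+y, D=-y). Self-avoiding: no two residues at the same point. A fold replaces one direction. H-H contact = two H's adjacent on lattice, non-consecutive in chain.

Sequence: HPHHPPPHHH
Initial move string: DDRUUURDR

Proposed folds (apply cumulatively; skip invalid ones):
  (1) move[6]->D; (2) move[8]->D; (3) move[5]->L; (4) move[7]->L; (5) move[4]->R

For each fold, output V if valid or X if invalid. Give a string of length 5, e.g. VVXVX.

Initial: DDRUUURDR -> [(0, 0), (0, -1), (0, -2), (1, -2), (1, -1), (1, 0), (1, 1), (2, 1), (2, 0), (3, 0)]
Fold 1: move[6]->D => DDRUUUDDR INVALID (collision), skipped
Fold 2: move[8]->D => DDRUUURDD VALID
Fold 3: move[5]->L => DDRUULRDD INVALID (collision), skipped
Fold 4: move[7]->L => DDRUUURLD INVALID (collision), skipped
Fold 5: move[4]->R => DDRURURDD VALID

Answer: XVXXV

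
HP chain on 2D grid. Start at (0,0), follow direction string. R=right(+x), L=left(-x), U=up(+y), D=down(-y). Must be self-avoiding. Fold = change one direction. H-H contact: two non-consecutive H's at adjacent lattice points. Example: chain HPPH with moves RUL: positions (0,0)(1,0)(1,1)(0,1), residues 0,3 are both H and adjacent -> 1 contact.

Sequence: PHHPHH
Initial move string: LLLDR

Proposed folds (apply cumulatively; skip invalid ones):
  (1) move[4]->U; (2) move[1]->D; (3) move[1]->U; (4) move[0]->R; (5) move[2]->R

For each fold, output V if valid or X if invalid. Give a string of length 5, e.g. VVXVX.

Initial: LLLDR -> [(0, 0), (-1, 0), (-2, 0), (-3, 0), (-3, -1), (-2, -1)]
Fold 1: move[4]->U => LLLDU INVALID (collision), skipped
Fold 2: move[1]->D => LDLDR VALID
Fold 3: move[1]->U => LULDR INVALID (collision), skipped
Fold 4: move[0]->R => RDLDR VALID
Fold 5: move[2]->R => RDRDR VALID

Answer: XVXVV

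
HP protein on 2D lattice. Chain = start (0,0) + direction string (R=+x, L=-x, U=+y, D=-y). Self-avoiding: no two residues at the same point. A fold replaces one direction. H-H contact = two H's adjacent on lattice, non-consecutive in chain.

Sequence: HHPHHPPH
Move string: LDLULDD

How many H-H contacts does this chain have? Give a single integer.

Answer: 1

Derivation:
Positions: [(0, 0), (-1, 0), (-1, -1), (-2, -1), (-2, 0), (-3, 0), (-3, -1), (-3, -2)]
H-H contact: residue 1 @(-1,0) - residue 4 @(-2, 0)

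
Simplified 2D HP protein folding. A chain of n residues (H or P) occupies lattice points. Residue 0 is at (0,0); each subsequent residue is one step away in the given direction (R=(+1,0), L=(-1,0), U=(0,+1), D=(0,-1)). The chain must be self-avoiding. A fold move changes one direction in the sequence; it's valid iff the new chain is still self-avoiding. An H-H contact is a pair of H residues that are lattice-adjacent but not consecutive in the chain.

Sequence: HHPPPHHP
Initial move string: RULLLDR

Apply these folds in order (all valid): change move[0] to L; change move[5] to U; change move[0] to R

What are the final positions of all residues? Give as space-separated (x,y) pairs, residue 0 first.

Answer: (0,0) (1,0) (1,1) (0,1) (-1,1) (-2,1) (-2,2) (-1,2)

Derivation:
Initial moves: RULLLDR
Fold: move[0]->L => LULLLDR (positions: [(0, 0), (-1, 0), (-1, 1), (-2, 1), (-3, 1), (-4, 1), (-4, 0), (-3, 0)])
Fold: move[5]->U => LULLLUR (positions: [(0, 0), (-1, 0), (-1, 1), (-2, 1), (-3, 1), (-4, 1), (-4, 2), (-3, 2)])
Fold: move[0]->R => RULLLUR (positions: [(0, 0), (1, 0), (1, 1), (0, 1), (-1, 1), (-2, 1), (-2, 2), (-1, 2)])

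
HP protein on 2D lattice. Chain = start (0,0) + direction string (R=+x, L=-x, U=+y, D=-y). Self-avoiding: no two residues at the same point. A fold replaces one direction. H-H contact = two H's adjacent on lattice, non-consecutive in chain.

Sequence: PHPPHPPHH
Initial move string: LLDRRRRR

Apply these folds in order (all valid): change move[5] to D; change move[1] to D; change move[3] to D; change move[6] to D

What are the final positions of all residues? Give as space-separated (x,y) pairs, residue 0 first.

Initial moves: LLDRRRRR
Fold: move[5]->D => LLDRRDRR (positions: [(0, 0), (-1, 0), (-2, 0), (-2, -1), (-1, -1), (0, -1), (0, -2), (1, -2), (2, -2)])
Fold: move[1]->D => LDDRRDRR (positions: [(0, 0), (-1, 0), (-1, -1), (-1, -2), (0, -2), (1, -2), (1, -3), (2, -3), (3, -3)])
Fold: move[3]->D => LDDDRDRR (positions: [(0, 0), (-1, 0), (-1, -1), (-1, -2), (-1, -3), (0, -3), (0, -4), (1, -4), (2, -4)])
Fold: move[6]->D => LDDDRDDR (positions: [(0, 0), (-1, 0), (-1, -1), (-1, -2), (-1, -3), (0, -3), (0, -4), (0, -5), (1, -5)])

Answer: (0,0) (-1,0) (-1,-1) (-1,-2) (-1,-3) (0,-3) (0,-4) (0,-5) (1,-5)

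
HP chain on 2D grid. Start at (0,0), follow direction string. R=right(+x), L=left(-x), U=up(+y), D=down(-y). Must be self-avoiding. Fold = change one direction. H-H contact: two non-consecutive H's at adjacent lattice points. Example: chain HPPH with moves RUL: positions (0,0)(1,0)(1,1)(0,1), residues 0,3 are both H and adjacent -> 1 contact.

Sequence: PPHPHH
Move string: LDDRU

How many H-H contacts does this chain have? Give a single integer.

Positions: [(0, 0), (-1, 0), (-1, -1), (-1, -2), (0, -2), (0, -1)]
H-H contact: residue 2 @(-1,-1) - residue 5 @(0, -1)

Answer: 1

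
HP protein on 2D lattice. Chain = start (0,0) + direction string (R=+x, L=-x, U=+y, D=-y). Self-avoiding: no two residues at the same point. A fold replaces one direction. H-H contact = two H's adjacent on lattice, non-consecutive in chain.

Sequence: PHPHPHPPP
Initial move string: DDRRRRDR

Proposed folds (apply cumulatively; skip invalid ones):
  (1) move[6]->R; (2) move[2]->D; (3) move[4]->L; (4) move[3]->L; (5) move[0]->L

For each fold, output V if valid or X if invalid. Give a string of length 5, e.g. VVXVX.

Answer: VVXXV

Derivation:
Initial: DDRRRRDR -> [(0, 0), (0, -1), (0, -2), (1, -2), (2, -2), (3, -2), (4, -2), (4, -3), (5, -3)]
Fold 1: move[6]->R => DDRRRRRR VALID
Fold 2: move[2]->D => DDDRRRRR VALID
Fold 3: move[4]->L => DDDRLRRR INVALID (collision), skipped
Fold 4: move[3]->L => DDDLRRRR INVALID (collision), skipped
Fold 5: move[0]->L => LDDRRRRR VALID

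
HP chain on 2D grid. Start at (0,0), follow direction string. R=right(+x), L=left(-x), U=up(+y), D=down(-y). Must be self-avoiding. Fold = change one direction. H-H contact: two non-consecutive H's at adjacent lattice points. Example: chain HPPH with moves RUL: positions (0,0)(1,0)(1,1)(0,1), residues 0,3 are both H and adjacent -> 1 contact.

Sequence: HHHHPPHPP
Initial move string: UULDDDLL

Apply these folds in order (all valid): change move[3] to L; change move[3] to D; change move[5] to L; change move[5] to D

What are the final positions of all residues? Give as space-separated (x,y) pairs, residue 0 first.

Initial moves: UULDDDLL
Fold: move[3]->L => UULLDDLL (positions: [(0, 0), (0, 1), (0, 2), (-1, 2), (-2, 2), (-2, 1), (-2, 0), (-3, 0), (-4, 0)])
Fold: move[3]->D => UULDDDLL (positions: [(0, 0), (0, 1), (0, 2), (-1, 2), (-1, 1), (-1, 0), (-1, -1), (-2, -1), (-3, -1)])
Fold: move[5]->L => UULDDLLL (positions: [(0, 0), (0, 1), (0, 2), (-1, 2), (-1, 1), (-1, 0), (-2, 0), (-3, 0), (-4, 0)])
Fold: move[5]->D => UULDDDLL (positions: [(0, 0), (0, 1), (0, 2), (-1, 2), (-1, 1), (-1, 0), (-1, -1), (-2, -1), (-3, -1)])

Answer: (0,0) (0,1) (0,2) (-1,2) (-1,1) (-1,0) (-1,-1) (-2,-1) (-3,-1)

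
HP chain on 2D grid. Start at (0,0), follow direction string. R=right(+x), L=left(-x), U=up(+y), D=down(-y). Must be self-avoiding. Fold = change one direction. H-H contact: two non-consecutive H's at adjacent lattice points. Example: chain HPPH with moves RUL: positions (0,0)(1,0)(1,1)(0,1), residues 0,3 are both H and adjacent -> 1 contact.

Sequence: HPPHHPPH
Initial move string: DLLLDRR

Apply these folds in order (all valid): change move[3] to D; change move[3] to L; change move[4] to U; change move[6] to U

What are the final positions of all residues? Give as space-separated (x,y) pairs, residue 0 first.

Initial moves: DLLLDRR
Fold: move[3]->D => DLLDDRR (positions: [(0, 0), (0, -1), (-1, -1), (-2, -1), (-2, -2), (-2, -3), (-1, -3), (0, -3)])
Fold: move[3]->L => DLLLDRR (positions: [(0, 0), (0, -1), (-1, -1), (-2, -1), (-3, -1), (-3, -2), (-2, -2), (-1, -2)])
Fold: move[4]->U => DLLLURR (positions: [(0, 0), (0, -1), (-1, -1), (-2, -1), (-3, -1), (-3, 0), (-2, 0), (-1, 0)])
Fold: move[6]->U => DLLLURU (positions: [(0, 0), (0, -1), (-1, -1), (-2, -1), (-3, -1), (-3, 0), (-2, 0), (-2, 1)])

Answer: (0,0) (0,-1) (-1,-1) (-2,-1) (-3,-1) (-3,0) (-2,0) (-2,1)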